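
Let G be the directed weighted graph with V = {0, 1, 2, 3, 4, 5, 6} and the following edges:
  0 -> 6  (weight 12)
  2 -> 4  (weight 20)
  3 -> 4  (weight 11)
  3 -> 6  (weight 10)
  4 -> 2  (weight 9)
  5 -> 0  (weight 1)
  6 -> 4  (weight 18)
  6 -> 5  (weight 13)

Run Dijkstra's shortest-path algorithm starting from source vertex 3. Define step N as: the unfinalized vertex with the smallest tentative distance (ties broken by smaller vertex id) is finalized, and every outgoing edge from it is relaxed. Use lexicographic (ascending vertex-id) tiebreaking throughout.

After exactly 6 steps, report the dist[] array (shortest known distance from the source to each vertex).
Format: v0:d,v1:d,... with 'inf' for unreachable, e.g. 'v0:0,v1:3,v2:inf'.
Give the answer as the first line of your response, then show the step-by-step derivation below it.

v0:24,v1:inf,v2:20,v3:0,v4:11,v5:23,v6:10

step 1: dist = v0:inf,v1:inf,v2:inf,v3:0,v4:11,v5:inf,v6:10
step 2: dist = v0:inf,v1:inf,v2:inf,v3:0,v4:11,v5:23,v6:10
step 3: dist = v0:inf,v1:inf,v2:20,v3:0,v4:11,v5:23,v6:10
step 4: dist = v0:inf,v1:inf,v2:20,v3:0,v4:11,v5:23,v6:10
step 5: dist = v0:24,v1:inf,v2:20,v3:0,v4:11,v5:23,v6:10
step 6: dist = v0:24,v1:inf,v2:20,v3:0,v4:11,v5:23,v6:10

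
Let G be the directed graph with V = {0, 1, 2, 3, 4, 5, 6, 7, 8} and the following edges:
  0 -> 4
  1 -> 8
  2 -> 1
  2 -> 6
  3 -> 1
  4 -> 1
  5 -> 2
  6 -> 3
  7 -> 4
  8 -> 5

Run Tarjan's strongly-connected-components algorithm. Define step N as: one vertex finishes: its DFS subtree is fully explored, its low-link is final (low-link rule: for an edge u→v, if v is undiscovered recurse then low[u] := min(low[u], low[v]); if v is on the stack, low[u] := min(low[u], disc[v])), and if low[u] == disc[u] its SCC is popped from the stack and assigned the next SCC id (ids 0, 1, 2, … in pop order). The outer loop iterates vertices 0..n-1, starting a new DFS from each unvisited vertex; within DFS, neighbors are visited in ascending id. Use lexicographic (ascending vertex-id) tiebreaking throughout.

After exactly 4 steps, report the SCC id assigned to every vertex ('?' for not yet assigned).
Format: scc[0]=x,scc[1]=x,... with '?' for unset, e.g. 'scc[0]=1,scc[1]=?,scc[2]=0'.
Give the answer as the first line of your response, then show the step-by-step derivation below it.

scc[0]=?,scc[1]=?,scc[2]=?,scc[3]=?,scc[4]=?,scc[5]=?,scc[6]=?,scc[7]=?,scc[8]=?

step 1: low=(low[0]=0,low[1]=2,low[2]=2,low[3]=2,low[4]=1,low[5]=4,low[6]=6,low[7]=?,low[8]=3); scc=(scc[0]=?,scc[1]=?,scc[2]=?,scc[3]=?,scc[4]=?,scc[5]=?,scc[6]=?,scc[7]=?,scc[8]=?)
step 2: low=(low[0]=0,low[1]=2,low[2]=2,low[3]=2,low[4]=1,low[5]=4,low[6]=2,low[7]=?,low[8]=3); scc=(scc[0]=?,scc[1]=?,scc[2]=?,scc[3]=?,scc[4]=?,scc[5]=?,scc[6]=?,scc[7]=?,scc[8]=?)
step 3: low=(low[0]=0,low[1]=2,low[2]=2,low[3]=2,low[4]=1,low[5]=4,low[6]=2,low[7]=?,low[8]=3); scc=(scc[0]=?,scc[1]=?,scc[2]=?,scc[3]=?,scc[4]=?,scc[5]=?,scc[6]=?,scc[7]=?,scc[8]=?)
step 4: low=(low[0]=0,low[1]=2,low[2]=2,low[3]=2,low[4]=1,low[5]=2,low[6]=2,low[7]=?,low[8]=3); scc=(scc[0]=?,scc[1]=?,scc[2]=?,scc[3]=?,scc[4]=?,scc[5]=?,scc[6]=?,scc[7]=?,scc[8]=?)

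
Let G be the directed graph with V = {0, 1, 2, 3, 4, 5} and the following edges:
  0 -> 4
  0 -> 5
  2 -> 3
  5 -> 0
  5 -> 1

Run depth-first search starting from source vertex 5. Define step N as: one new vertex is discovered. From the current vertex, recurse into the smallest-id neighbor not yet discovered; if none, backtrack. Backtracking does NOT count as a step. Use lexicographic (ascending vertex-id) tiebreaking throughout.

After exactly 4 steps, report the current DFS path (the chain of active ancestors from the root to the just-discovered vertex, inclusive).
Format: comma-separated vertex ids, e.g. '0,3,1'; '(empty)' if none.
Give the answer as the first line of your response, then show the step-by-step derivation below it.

5,1

step 1: discover 5; path=5; order=5
step 2: discover 0; path=5>0; order=5,0
step 3: discover 4; path=5>0>4; order=5,0,4
step 4: discover 1; path=5>1; order=5,0,4,1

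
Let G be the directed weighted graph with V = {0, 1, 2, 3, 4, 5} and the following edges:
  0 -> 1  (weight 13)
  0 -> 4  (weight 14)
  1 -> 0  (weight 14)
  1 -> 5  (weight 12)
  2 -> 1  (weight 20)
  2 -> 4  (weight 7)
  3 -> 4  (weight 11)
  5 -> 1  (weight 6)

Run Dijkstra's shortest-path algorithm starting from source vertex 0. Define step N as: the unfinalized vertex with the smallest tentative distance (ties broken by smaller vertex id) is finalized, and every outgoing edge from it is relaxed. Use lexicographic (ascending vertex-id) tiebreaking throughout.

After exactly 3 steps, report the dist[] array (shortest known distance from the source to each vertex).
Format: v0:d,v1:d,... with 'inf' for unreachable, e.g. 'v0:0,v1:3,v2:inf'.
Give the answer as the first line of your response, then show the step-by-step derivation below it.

v0:0,v1:13,v2:inf,v3:inf,v4:14,v5:25

step 1: dist = v0:0,v1:13,v2:inf,v3:inf,v4:14,v5:inf
step 2: dist = v0:0,v1:13,v2:inf,v3:inf,v4:14,v5:25
step 3: dist = v0:0,v1:13,v2:inf,v3:inf,v4:14,v5:25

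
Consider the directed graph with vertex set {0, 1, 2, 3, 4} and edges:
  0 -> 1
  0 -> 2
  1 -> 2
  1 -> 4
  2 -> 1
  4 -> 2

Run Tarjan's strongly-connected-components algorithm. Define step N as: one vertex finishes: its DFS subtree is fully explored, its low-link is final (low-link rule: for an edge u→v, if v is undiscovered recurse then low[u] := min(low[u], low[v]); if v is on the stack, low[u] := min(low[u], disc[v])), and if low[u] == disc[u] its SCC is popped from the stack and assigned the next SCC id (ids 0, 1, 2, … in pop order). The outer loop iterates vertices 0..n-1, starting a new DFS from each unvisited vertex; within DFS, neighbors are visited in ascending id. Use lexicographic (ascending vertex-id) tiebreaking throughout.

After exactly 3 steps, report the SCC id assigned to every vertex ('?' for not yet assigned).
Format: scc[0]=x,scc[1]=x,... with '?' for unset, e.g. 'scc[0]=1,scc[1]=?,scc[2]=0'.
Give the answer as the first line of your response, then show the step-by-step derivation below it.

scc[0]=?,scc[1]=0,scc[2]=0,scc[3]=?,scc[4]=0

step 1: low=(low[0]=0,low[1]=1,low[2]=1,low[3]=?,low[4]=?); scc=(scc[0]=?,scc[1]=?,scc[2]=?,scc[3]=?,scc[4]=?)
step 2: low=(low[0]=0,low[1]=1,low[2]=1,low[3]=?,low[4]=2); scc=(scc[0]=?,scc[1]=?,scc[2]=?,scc[3]=?,scc[4]=?)
step 3: low=(low[0]=0,low[1]=1,low[2]=1,low[3]=?,low[4]=2); scc=(scc[0]=?,scc[1]=0,scc[2]=0,scc[3]=?,scc[4]=0)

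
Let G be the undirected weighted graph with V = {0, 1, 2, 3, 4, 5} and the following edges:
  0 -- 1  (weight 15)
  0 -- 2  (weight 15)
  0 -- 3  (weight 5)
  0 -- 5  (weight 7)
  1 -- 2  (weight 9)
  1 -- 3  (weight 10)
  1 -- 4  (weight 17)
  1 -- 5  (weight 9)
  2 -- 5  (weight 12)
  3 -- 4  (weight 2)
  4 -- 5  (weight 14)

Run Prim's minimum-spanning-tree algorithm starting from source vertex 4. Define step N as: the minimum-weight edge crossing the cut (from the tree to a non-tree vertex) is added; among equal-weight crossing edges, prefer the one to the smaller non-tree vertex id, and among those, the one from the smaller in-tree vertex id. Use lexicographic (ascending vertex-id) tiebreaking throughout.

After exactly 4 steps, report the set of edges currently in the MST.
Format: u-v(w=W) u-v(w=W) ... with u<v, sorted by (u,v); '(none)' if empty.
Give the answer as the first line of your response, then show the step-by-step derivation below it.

0-3(w=5) 0-5(w=7) 1-5(w=9) 3-4(w=2)

step 1: add edge 3-4 (w=2); MST = {3-4(w=2)}
step 2: add edge 0-3 (w=5); MST = {0-3(w=5) 3-4(w=2)}
step 3: add edge 0-5 (w=7); MST = {0-3(w=5) 0-5(w=7) 3-4(w=2)}
step 4: add edge 1-5 (w=9); MST = {0-3(w=5) 0-5(w=7) 1-5(w=9) 3-4(w=2)}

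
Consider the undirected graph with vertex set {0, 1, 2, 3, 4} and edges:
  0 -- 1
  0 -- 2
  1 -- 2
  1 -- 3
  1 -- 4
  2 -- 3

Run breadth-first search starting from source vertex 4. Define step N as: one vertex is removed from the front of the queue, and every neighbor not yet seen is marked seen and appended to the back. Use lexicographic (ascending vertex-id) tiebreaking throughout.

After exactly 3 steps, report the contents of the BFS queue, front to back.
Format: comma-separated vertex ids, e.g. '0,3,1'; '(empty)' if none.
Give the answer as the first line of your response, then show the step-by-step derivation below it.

2,3

step 1: dequeue 4; queue=[1]; order=4
step 2: dequeue 1; queue=[0,2,3]; order=4,1
step 3: dequeue 0; queue=[2,3]; order=4,1,0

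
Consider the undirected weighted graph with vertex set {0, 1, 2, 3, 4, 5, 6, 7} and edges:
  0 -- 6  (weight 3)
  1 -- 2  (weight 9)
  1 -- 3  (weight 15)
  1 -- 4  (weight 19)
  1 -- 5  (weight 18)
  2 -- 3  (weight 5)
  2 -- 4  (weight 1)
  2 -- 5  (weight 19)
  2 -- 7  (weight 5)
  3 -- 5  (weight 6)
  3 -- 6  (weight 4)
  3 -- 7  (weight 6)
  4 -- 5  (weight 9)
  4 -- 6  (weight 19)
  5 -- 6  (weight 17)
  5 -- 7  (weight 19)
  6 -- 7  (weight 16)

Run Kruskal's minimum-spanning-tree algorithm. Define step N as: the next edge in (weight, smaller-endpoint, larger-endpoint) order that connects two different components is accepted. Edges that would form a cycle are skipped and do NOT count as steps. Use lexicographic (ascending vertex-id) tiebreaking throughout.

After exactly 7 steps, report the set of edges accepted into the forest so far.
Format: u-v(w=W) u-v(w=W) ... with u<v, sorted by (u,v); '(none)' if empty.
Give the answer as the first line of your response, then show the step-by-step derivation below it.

0-6(w=3) 1-2(w=9) 2-3(w=5) 2-4(w=1) 2-7(w=5) 3-5(w=6) 3-6(w=4)

step 1: add edge 2-4 (w=1); MST = {2-4(w=1)}
step 2: add edge 0-6 (w=3); MST = {0-6(w=3) 2-4(w=1)}
step 3: add edge 3-6 (w=4); MST = {0-6(w=3) 2-4(w=1) 3-6(w=4)}
step 4: add edge 2-3 (w=5); MST = {0-6(w=3) 2-3(w=5) 2-4(w=1) 3-6(w=4)}
step 5: add edge 2-7 (w=5); MST = {0-6(w=3) 2-3(w=5) 2-4(w=1) 2-7(w=5) 3-6(w=4)}
step 6: add edge 3-5 (w=6); MST = {0-6(w=3) 2-3(w=5) 2-4(w=1) 2-7(w=5) 3-5(w=6) 3-6(w=4)}
step 7: add edge 1-2 (w=9); MST = {0-6(w=3) 1-2(w=9) 2-3(w=5) 2-4(w=1) 2-7(w=5) 3-5(w=6) 3-6(w=4)}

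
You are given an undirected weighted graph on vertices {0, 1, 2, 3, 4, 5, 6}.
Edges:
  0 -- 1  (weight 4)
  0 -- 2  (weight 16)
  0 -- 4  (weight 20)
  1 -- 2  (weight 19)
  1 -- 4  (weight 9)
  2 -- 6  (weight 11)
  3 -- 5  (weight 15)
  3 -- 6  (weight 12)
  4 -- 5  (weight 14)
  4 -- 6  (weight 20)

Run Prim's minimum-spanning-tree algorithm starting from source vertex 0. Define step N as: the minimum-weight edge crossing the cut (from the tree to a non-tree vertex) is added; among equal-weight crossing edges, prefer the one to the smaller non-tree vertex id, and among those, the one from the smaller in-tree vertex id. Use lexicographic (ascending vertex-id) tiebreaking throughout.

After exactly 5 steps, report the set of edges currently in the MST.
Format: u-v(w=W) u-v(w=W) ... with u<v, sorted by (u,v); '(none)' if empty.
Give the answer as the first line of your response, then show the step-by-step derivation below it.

0-1(w=4) 1-4(w=9) 3-5(w=15) 3-6(w=12) 4-5(w=14)

step 1: add edge 0-1 (w=4); MST = {0-1(w=4)}
step 2: add edge 1-4 (w=9); MST = {0-1(w=4) 1-4(w=9)}
step 3: add edge 4-5 (w=14); MST = {0-1(w=4) 1-4(w=9) 4-5(w=14)}
step 4: add edge 3-5 (w=15); MST = {0-1(w=4) 1-4(w=9) 3-5(w=15) 4-5(w=14)}
step 5: add edge 3-6 (w=12); MST = {0-1(w=4) 1-4(w=9) 3-5(w=15) 3-6(w=12) 4-5(w=14)}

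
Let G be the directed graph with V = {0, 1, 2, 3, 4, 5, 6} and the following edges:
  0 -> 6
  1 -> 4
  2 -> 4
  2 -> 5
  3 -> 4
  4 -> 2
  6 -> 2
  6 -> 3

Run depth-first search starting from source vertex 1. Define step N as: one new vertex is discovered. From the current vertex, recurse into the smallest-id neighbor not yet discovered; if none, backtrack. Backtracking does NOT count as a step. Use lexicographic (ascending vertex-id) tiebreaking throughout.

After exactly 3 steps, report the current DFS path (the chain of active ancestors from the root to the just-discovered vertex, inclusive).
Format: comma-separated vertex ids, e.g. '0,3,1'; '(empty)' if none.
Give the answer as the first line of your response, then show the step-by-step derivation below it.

1,4,2

step 1: discover 1; path=1; order=1
step 2: discover 4; path=1>4; order=1,4
step 3: discover 2; path=1>4>2; order=1,4,2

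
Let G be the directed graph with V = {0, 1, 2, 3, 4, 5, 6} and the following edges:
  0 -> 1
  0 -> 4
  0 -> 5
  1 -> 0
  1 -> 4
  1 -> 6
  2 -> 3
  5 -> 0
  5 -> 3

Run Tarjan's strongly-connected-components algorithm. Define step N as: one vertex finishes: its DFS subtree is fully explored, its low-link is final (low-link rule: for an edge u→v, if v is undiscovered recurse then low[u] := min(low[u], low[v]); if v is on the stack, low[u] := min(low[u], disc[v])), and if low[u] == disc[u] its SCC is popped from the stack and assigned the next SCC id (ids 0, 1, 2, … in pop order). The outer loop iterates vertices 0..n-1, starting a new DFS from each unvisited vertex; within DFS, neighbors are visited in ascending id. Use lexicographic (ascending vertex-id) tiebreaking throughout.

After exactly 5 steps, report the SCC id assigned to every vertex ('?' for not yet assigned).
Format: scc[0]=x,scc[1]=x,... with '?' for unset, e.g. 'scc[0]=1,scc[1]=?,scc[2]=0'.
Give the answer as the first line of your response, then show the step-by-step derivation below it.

scc[0]=?,scc[1]=?,scc[2]=?,scc[3]=2,scc[4]=0,scc[5]=?,scc[6]=1

step 1: low=(low[0]=0,low[1]=0,low[2]=?,low[3]=?,low[4]=2,low[5]=?,low[6]=?); scc=(scc[0]=?,scc[1]=?,scc[2]=?,scc[3]=?,scc[4]=0,scc[5]=?,scc[6]=?)
step 2: low=(low[0]=0,low[1]=0,low[2]=?,low[3]=?,low[4]=2,low[5]=?,low[6]=3); scc=(scc[0]=?,scc[1]=?,scc[2]=?,scc[3]=?,scc[4]=0,scc[5]=?,scc[6]=1)
step 3: low=(low[0]=0,low[1]=0,low[2]=?,low[3]=?,low[4]=2,low[5]=?,low[6]=3); scc=(scc[0]=?,scc[1]=?,scc[2]=?,scc[3]=?,scc[4]=0,scc[5]=?,scc[6]=1)
step 4: low=(low[0]=0,low[1]=0,low[2]=?,low[3]=5,low[4]=2,low[5]=0,low[6]=3); scc=(scc[0]=?,scc[1]=?,scc[2]=?,scc[3]=2,scc[4]=0,scc[5]=?,scc[6]=1)
step 5: low=(low[0]=0,low[1]=0,low[2]=?,low[3]=5,low[4]=2,low[5]=0,low[6]=3); scc=(scc[0]=?,scc[1]=?,scc[2]=?,scc[3]=2,scc[4]=0,scc[5]=?,scc[6]=1)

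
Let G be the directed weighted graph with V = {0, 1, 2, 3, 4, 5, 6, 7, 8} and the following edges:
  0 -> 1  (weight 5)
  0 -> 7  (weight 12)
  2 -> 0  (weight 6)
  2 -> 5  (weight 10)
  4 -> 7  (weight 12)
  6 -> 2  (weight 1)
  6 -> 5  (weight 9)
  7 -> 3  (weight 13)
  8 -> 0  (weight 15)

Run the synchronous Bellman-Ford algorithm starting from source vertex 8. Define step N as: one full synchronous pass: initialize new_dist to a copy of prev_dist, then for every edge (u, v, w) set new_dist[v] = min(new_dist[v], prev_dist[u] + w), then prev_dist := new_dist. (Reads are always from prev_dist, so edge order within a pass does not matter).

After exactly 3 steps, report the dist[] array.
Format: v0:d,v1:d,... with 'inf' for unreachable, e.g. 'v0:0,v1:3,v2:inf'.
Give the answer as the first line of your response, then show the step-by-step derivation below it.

v0:15,v1:20,v2:inf,v3:40,v4:inf,v5:inf,v6:inf,v7:27,v8:0

step 1: dist = v0:15,v1:inf,v2:inf,v3:inf,v4:inf,v5:inf,v6:inf,v7:inf,v8:0
step 2: dist = v0:15,v1:20,v2:inf,v3:inf,v4:inf,v5:inf,v6:inf,v7:27,v8:0
step 3: dist = v0:15,v1:20,v2:inf,v3:40,v4:inf,v5:inf,v6:inf,v7:27,v8:0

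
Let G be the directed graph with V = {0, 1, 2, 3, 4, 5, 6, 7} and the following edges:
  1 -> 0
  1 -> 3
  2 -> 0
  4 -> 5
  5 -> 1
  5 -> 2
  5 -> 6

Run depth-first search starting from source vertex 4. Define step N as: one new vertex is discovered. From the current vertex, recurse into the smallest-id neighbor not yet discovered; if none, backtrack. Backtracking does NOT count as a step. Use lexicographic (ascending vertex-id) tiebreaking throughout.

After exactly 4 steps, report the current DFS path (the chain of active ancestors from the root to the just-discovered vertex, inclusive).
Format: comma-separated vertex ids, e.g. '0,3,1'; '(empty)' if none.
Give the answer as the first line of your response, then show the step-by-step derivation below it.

4,5,1,0

step 1: discover 4; path=4; order=4
step 2: discover 5; path=4>5; order=4,5
step 3: discover 1; path=4>5>1; order=4,5,1
step 4: discover 0; path=4>5>1>0; order=4,5,1,0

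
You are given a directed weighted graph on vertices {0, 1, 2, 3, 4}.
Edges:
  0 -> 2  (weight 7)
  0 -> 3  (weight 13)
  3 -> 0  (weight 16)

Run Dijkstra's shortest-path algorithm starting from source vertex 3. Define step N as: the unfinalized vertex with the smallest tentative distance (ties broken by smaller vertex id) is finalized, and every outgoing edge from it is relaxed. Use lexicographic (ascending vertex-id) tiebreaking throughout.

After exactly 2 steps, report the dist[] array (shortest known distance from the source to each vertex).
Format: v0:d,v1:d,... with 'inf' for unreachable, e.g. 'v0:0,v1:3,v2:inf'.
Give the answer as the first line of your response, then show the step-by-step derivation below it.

v0:16,v1:inf,v2:23,v3:0,v4:inf

step 1: dist = v0:16,v1:inf,v2:inf,v3:0,v4:inf
step 2: dist = v0:16,v1:inf,v2:23,v3:0,v4:inf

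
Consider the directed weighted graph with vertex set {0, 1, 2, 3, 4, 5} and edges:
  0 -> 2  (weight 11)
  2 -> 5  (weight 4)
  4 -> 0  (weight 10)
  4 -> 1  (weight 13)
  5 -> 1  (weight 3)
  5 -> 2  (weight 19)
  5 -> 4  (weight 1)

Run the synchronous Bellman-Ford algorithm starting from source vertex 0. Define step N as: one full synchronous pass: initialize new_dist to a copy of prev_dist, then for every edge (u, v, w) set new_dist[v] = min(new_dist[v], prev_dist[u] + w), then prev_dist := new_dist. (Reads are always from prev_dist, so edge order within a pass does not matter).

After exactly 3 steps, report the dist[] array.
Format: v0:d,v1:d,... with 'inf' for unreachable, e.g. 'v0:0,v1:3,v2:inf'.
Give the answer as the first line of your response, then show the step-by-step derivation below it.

v0:0,v1:18,v2:11,v3:inf,v4:16,v5:15

step 1: dist = v0:0,v1:inf,v2:11,v3:inf,v4:inf,v5:inf
step 2: dist = v0:0,v1:inf,v2:11,v3:inf,v4:inf,v5:15
step 3: dist = v0:0,v1:18,v2:11,v3:inf,v4:16,v5:15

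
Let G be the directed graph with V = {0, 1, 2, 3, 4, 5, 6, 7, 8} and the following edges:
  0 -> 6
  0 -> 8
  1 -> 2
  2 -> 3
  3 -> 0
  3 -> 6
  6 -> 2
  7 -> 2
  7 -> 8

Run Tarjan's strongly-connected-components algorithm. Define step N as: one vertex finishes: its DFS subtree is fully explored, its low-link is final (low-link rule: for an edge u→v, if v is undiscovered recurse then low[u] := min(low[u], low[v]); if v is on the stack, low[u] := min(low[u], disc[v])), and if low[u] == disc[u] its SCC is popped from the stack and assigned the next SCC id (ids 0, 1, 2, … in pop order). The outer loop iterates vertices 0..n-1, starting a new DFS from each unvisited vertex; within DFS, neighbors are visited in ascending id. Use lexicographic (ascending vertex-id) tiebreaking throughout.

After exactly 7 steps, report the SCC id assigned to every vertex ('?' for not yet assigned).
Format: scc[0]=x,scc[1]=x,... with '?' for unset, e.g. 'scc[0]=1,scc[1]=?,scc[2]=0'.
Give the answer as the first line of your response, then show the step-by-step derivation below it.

scc[0]=1,scc[1]=2,scc[2]=1,scc[3]=1,scc[4]=3,scc[5]=?,scc[6]=1,scc[7]=?,scc[8]=0

step 1: low=(low[0]=0,low[1]=?,low[2]=2,low[3]=0,low[4]=?,low[5]=?,low[6]=1,low[7]=?,low[8]=?); scc=(scc[0]=?,scc[1]=?,scc[2]=?,scc[3]=?,scc[4]=?,scc[5]=?,scc[6]=?,scc[7]=?,scc[8]=?)
step 2: low=(low[0]=0,low[1]=?,low[2]=0,low[3]=0,low[4]=?,low[5]=?,low[6]=1,low[7]=?,low[8]=?); scc=(scc[0]=?,scc[1]=?,scc[2]=?,scc[3]=?,scc[4]=?,scc[5]=?,scc[6]=?,scc[7]=?,scc[8]=?)
step 3: low=(low[0]=0,low[1]=?,low[2]=0,low[3]=0,low[4]=?,low[5]=?,low[6]=0,low[7]=?,low[8]=?); scc=(scc[0]=?,scc[1]=?,scc[2]=?,scc[3]=?,scc[4]=?,scc[5]=?,scc[6]=?,scc[7]=?,scc[8]=?)
step 4: low=(low[0]=0,low[1]=?,low[2]=0,low[3]=0,low[4]=?,low[5]=?,low[6]=0,low[7]=?,low[8]=4); scc=(scc[0]=?,scc[1]=?,scc[2]=?,scc[3]=?,scc[4]=?,scc[5]=?,scc[6]=?,scc[7]=?,scc[8]=0)
step 5: low=(low[0]=0,low[1]=?,low[2]=0,low[3]=0,low[4]=?,low[5]=?,low[6]=0,low[7]=?,low[8]=4); scc=(scc[0]=1,scc[1]=?,scc[2]=1,scc[3]=1,scc[4]=?,scc[5]=?,scc[6]=1,scc[7]=?,scc[8]=0)
step 6: low=(low[0]=0,low[1]=5,low[2]=0,low[3]=0,low[4]=?,low[5]=?,low[6]=0,low[7]=?,low[8]=4); scc=(scc[0]=1,scc[1]=2,scc[2]=1,scc[3]=1,scc[4]=?,scc[5]=?,scc[6]=1,scc[7]=?,scc[8]=0)
step 7: low=(low[0]=0,low[1]=5,low[2]=0,low[3]=0,low[4]=6,low[5]=?,low[6]=0,low[7]=?,low[8]=4); scc=(scc[0]=1,scc[1]=2,scc[2]=1,scc[3]=1,scc[4]=3,scc[5]=?,scc[6]=1,scc[7]=?,scc[8]=0)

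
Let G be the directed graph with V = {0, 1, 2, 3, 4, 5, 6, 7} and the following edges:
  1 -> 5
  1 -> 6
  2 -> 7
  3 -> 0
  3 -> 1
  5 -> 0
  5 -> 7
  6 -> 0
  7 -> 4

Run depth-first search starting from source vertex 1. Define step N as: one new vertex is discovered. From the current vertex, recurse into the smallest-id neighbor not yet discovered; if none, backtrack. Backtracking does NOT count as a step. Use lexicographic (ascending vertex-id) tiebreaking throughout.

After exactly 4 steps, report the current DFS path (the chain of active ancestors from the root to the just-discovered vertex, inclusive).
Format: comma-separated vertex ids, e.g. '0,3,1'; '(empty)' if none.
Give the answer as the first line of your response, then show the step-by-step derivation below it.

1,5,7

step 1: discover 1; path=1; order=1
step 2: discover 5; path=1>5; order=1,5
step 3: discover 0; path=1>5>0; order=1,5,0
step 4: discover 7; path=1>5>7; order=1,5,0,7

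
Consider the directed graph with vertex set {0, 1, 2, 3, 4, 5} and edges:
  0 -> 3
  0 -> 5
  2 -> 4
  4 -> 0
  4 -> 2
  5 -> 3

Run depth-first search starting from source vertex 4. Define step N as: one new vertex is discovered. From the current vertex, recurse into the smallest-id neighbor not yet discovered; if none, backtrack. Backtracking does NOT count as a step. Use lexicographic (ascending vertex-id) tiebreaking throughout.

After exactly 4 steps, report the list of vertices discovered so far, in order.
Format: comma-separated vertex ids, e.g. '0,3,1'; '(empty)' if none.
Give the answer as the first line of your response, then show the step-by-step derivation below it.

4,0,3,5

step 1: discover 4; path=4; order=4
step 2: discover 0; path=4>0; order=4,0
step 3: discover 3; path=4>0>3; order=4,0,3
step 4: discover 5; path=4>0>5; order=4,0,3,5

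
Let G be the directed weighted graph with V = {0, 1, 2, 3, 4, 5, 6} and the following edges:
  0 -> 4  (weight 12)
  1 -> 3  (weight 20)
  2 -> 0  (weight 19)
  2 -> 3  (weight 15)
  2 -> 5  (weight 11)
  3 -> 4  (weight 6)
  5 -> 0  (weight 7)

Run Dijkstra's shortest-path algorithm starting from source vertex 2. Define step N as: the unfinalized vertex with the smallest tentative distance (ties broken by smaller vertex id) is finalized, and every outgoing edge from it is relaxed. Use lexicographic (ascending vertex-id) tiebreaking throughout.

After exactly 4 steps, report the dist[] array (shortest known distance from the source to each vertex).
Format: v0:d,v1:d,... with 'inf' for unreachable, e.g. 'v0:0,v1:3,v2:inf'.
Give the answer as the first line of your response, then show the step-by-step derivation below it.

v0:18,v1:inf,v2:0,v3:15,v4:21,v5:11,v6:inf

step 1: dist = v0:19,v1:inf,v2:0,v3:15,v4:inf,v5:11,v6:inf
step 2: dist = v0:18,v1:inf,v2:0,v3:15,v4:inf,v5:11,v6:inf
step 3: dist = v0:18,v1:inf,v2:0,v3:15,v4:21,v5:11,v6:inf
step 4: dist = v0:18,v1:inf,v2:0,v3:15,v4:21,v5:11,v6:inf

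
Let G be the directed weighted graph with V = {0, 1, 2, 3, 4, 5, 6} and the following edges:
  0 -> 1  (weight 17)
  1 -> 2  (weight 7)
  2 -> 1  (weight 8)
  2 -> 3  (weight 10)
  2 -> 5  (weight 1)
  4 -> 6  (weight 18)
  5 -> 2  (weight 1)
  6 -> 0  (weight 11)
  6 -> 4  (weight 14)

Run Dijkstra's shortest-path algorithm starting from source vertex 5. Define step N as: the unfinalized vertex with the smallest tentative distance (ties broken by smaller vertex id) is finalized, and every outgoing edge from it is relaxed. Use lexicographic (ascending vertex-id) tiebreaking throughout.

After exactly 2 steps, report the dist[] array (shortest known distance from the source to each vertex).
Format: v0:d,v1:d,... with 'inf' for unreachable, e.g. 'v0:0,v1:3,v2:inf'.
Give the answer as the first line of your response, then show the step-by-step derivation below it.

v0:inf,v1:9,v2:1,v3:11,v4:inf,v5:0,v6:inf

step 1: dist = v0:inf,v1:inf,v2:1,v3:inf,v4:inf,v5:0,v6:inf
step 2: dist = v0:inf,v1:9,v2:1,v3:11,v4:inf,v5:0,v6:inf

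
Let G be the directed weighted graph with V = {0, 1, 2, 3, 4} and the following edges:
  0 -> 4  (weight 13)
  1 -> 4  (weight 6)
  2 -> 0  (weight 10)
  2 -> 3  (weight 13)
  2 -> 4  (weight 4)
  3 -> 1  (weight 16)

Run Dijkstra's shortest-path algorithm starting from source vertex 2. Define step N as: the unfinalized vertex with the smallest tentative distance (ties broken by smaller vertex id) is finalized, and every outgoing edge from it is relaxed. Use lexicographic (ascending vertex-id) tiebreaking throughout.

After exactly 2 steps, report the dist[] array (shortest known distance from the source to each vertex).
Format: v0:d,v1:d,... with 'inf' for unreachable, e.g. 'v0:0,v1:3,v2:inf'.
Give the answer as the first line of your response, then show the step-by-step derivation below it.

v0:10,v1:inf,v2:0,v3:13,v4:4

step 1: dist = v0:10,v1:inf,v2:0,v3:13,v4:4
step 2: dist = v0:10,v1:inf,v2:0,v3:13,v4:4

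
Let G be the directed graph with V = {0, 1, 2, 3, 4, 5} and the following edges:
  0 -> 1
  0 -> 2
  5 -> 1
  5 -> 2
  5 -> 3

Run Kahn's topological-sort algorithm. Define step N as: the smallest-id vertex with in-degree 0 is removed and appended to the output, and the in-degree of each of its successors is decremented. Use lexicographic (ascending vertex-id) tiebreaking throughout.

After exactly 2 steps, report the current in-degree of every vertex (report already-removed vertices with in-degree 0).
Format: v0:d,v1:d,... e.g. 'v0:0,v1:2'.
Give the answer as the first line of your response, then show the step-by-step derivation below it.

v0:0,v1:1,v2:1,v3:1,v4:0,v5:0

step 1: output 0; order=[0]; indeg=(0,1,1,1,0,0)
step 2: output 4; order=[0,4]; indeg=(0,1,1,1,0,0)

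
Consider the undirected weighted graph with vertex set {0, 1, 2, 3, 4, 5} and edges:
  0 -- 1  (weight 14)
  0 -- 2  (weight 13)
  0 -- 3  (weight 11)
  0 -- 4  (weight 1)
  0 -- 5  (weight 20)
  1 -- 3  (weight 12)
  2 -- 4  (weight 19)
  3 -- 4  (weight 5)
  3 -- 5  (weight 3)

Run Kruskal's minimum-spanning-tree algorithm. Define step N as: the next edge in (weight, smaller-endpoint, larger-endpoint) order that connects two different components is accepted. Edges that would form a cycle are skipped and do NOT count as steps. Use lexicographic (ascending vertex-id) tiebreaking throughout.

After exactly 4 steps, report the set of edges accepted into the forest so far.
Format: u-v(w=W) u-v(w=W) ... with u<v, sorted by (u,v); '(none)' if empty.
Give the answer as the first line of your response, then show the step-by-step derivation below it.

0-4(w=1) 1-3(w=12) 3-4(w=5) 3-5(w=3)

step 1: add edge 0-4 (w=1); MST = {0-4(w=1)}
step 2: add edge 3-5 (w=3); MST = {0-4(w=1) 3-5(w=3)}
step 3: add edge 3-4 (w=5); MST = {0-4(w=1) 3-4(w=5) 3-5(w=3)}
step 4: add edge 1-3 (w=12); MST = {0-4(w=1) 1-3(w=12) 3-4(w=5) 3-5(w=3)}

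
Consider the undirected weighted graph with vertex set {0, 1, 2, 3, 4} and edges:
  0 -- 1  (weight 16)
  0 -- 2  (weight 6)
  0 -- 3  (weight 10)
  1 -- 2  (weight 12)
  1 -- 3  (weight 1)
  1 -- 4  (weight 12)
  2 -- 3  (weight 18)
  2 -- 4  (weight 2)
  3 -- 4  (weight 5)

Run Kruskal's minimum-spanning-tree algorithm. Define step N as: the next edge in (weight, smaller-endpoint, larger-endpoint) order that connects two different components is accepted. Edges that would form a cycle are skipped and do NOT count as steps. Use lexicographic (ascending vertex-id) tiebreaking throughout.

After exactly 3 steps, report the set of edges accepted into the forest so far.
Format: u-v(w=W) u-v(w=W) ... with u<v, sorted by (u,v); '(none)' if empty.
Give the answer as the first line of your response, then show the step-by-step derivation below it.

1-3(w=1) 2-4(w=2) 3-4(w=5)

step 1: add edge 1-3 (w=1); MST = {1-3(w=1)}
step 2: add edge 2-4 (w=2); MST = {1-3(w=1) 2-4(w=2)}
step 3: add edge 3-4 (w=5); MST = {1-3(w=1) 2-4(w=2) 3-4(w=5)}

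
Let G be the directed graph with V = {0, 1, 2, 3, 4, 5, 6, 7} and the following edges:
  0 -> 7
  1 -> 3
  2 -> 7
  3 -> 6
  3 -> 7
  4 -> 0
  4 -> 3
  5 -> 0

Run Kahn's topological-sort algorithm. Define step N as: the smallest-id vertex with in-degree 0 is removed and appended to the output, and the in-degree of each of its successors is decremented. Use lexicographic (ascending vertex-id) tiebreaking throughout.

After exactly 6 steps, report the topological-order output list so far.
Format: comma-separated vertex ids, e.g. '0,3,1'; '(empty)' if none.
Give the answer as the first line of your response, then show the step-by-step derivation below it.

1,2,4,3,5,0

step 1: output 1; order=[1]; indeg=(2,0,0,1,0,0,1,3)
step 2: output 2; order=[1,2]; indeg=(2,0,0,1,0,0,1,2)
step 3: output 4; order=[1,2,4]; indeg=(1,0,0,0,0,0,1,2)
step 4: output 3; order=[1,2,4,3]; indeg=(1,0,0,0,0,0,0,1)
step 5: output 5; order=[1,2,4,3,5]; indeg=(0,0,0,0,0,0,0,1)
step 6: output 0; order=[1,2,4,3,5,0]; indeg=(0,0,0,0,0,0,0,0)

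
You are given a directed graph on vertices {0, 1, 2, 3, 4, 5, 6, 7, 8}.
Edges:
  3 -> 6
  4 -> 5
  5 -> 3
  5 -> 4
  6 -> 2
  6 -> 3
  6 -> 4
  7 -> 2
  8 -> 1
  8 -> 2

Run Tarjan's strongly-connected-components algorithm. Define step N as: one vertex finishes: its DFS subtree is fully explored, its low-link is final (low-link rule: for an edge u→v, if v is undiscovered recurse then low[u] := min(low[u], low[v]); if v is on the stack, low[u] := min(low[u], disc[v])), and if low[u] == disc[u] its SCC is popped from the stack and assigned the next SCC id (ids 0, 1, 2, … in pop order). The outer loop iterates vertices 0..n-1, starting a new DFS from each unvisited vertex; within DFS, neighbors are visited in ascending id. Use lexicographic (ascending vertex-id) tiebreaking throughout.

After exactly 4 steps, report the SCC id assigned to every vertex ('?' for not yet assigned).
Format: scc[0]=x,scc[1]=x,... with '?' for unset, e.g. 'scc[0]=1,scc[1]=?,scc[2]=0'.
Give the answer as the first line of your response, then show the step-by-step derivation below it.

scc[0]=0,scc[1]=1,scc[2]=2,scc[3]=?,scc[4]=?,scc[5]=?,scc[6]=?,scc[7]=?,scc[8]=?

step 1: low=(low[0]=0,low[1]=?,low[2]=?,low[3]=?,low[4]=?,low[5]=?,low[6]=?,low[7]=?,low[8]=?); scc=(scc[0]=0,scc[1]=?,scc[2]=?,scc[3]=?,scc[4]=?,scc[5]=?,scc[6]=?,scc[7]=?,scc[8]=?)
step 2: low=(low[0]=0,low[1]=1,low[2]=?,low[3]=?,low[4]=?,low[5]=?,low[6]=?,low[7]=?,low[8]=?); scc=(scc[0]=0,scc[1]=1,scc[2]=?,scc[3]=?,scc[4]=?,scc[5]=?,scc[6]=?,scc[7]=?,scc[8]=?)
step 3: low=(low[0]=0,low[1]=1,low[2]=2,low[3]=?,low[4]=?,low[5]=?,low[6]=?,low[7]=?,low[8]=?); scc=(scc[0]=0,scc[1]=1,scc[2]=2,scc[3]=?,scc[4]=?,scc[5]=?,scc[6]=?,scc[7]=?,scc[8]=?)
step 4: low=(low[0]=0,low[1]=1,low[2]=2,low[3]=3,low[4]=5,low[5]=3,low[6]=3,low[7]=?,low[8]=?); scc=(scc[0]=0,scc[1]=1,scc[2]=2,scc[3]=?,scc[4]=?,scc[5]=?,scc[6]=?,scc[7]=?,scc[8]=?)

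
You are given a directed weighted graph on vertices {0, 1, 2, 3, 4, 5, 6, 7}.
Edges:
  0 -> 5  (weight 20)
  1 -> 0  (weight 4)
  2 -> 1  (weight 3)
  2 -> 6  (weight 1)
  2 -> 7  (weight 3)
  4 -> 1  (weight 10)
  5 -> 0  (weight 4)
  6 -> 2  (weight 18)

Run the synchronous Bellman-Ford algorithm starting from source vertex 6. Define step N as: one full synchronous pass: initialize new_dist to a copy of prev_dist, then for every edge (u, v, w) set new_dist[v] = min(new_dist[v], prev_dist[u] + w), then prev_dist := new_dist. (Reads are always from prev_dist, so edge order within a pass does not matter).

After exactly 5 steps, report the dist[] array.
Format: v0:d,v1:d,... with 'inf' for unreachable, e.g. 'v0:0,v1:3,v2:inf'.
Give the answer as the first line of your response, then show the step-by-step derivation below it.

v0:25,v1:21,v2:18,v3:inf,v4:inf,v5:45,v6:0,v7:21

step 1: dist = v0:inf,v1:inf,v2:18,v3:inf,v4:inf,v5:inf,v6:0,v7:inf
step 2: dist = v0:inf,v1:21,v2:18,v3:inf,v4:inf,v5:inf,v6:0,v7:21
step 3: dist = v0:25,v1:21,v2:18,v3:inf,v4:inf,v5:inf,v6:0,v7:21
step 4: dist = v0:25,v1:21,v2:18,v3:inf,v4:inf,v5:45,v6:0,v7:21
step 5: dist = v0:25,v1:21,v2:18,v3:inf,v4:inf,v5:45,v6:0,v7:21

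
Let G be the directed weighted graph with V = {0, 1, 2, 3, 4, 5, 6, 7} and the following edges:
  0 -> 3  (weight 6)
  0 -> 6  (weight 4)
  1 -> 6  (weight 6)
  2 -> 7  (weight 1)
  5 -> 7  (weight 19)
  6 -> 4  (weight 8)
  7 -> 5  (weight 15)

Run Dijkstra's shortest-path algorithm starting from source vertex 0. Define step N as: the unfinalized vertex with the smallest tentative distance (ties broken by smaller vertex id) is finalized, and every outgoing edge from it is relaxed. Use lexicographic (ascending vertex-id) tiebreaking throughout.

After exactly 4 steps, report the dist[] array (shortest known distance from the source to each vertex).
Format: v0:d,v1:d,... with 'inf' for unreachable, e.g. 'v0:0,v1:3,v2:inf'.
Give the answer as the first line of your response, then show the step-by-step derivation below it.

v0:0,v1:inf,v2:inf,v3:6,v4:12,v5:inf,v6:4,v7:inf

step 1: dist = v0:0,v1:inf,v2:inf,v3:6,v4:inf,v5:inf,v6:4,v7:inf
step 2: dist = v0:0,v1:inf,v2:inf,v3:6,v4:12,v5:inf,v6:4,v7:inf
step 3: dist = v0:0,v1:inf,v2:inf,v3:6,v4:12,v5:inf,v6:4,v7:inf
step 4: dist = v0:0,v1:inf,v2:inf,v3:6,v4:12,v5:inf,v6:4,v7:inf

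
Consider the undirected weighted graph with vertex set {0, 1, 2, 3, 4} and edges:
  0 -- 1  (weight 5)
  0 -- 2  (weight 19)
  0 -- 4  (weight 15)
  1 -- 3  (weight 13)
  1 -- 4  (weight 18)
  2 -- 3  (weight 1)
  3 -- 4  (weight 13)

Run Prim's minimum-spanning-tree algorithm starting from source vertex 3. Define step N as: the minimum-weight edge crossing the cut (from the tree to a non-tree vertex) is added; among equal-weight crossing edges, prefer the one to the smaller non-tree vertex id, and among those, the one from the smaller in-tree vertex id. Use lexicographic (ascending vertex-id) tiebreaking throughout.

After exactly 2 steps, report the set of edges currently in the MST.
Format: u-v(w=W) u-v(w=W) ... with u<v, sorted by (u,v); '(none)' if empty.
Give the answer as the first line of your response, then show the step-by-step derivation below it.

1-3(w=13) 2-3(w=1)

step 1: add edge 2-3 (w=1); MST = {2-3(w=1)}
step 2: add edge 1-3 (w=13); MST = {1-3(w=13) 2-3(w=1)}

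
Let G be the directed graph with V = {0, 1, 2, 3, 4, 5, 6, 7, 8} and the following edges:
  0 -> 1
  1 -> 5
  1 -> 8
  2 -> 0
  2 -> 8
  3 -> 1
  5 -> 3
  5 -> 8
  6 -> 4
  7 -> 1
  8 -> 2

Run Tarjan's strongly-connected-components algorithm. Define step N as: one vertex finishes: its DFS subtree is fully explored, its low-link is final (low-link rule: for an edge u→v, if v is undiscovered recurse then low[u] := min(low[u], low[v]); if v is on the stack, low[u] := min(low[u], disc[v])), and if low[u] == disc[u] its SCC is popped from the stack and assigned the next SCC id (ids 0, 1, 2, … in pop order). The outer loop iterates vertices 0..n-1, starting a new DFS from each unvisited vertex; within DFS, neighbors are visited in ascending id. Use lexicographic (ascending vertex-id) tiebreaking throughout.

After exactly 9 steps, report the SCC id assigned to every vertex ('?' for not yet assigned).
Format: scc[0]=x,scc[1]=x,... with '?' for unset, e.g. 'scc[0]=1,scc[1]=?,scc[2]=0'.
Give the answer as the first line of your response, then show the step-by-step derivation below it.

scc[0]=0,scc[1]=0,scc[2]=0,scc[3]=0,scc[4]=1,scc[5]=0,scc[6]=2,scc[7]=3,scc[8]=0

step 1: low=(low[0]=0,low[1]=1,low[2]=?,low[3]=1,low[4]=?,low[5]=2,low[6]=?,low[7]=?,low[8]=?); scc=(scc[0]=?,scc[1]=?,scc[2]=?,scc[3]=?,scc[4]=?,scc[5]=?,scc[6]=?,scc[7]=?,scc[8]=?)
step 2: low=(low[0]=0,low[1]=1,low[2]=0,low[3]=1,low[4]=?,low[5]=1,low[6]=?,low[7]=?,low[8]=4); scc=(scc[0]=?,scc[1]=?,scc[2]=?,scc[3]=?,scc[4]=?,scc[5]=?,scc[6]=?,scc[7]=?,scc[8]=?)
step 3: low=(low[0]=0,low[1]=1,low[2]=0,low[3]=1,low[4]=?,low[5]=1,low[6]=?,low[7]=?,low[8]=0); scc=(scc[0]=?,scc[1]=?,scc[2]=?,scc[3]=?,scc[4]=?,scc[5]=?,scc[6]=?,scc[7]=?,scc[8]=?)
step 4: low=(low[0]=0,low[1]=1,low[2]=0,low[3]=1,low[4]=?,low[5]=0,low[6]=?,low[7]=?,low[8]=0); scc=(scc[0]=?,scc[1]=?,scc[2]=?,scc[3]=?,scc[4]=?,scc[5]=?,scc[6]=?,scc[7]=?,scc[8]=?)
step 5: low=(low[0]=0,low[1]=0,low[2]=0,low[3]=1,low[4]=?,low[5]=0,low[6]=?,low[7]=?,low[8]=0); scc=(scc[0]=?,scc[1]=?,scc[2]=?,scc[3]=?,scc[4]=?,scc[5]=?,scc[6]=?,scc[7]=?,scc[8]=?)
step 6: low=(low[0]=0,low[1]=0,low[2]=0,low[3]=1,low[4]=?,low[5]=0,low[6]=?,low[7]=?,low[8]=0); scc=(scc[0]=0,scc[1]=0,scc[2]=0,scc[3]=0,scc[4]=?,scc[5]=0,scc[6]=?,scc[7]=?,scc[8]=0)
step 7: low=(low[0]=0,low[1]=0,low[2]=0,low[3]=1,low[4]=6,low[5]=0,low[6]=?,low[7]=?,low[8]=0); scc=(scc[0]=0,scc[1]=0,scc[2]=0,scc[3]=0,scc[4]=1,scc[5]=0,scc[6]=?,scc[7]=?,scc[8]=0)
step 8: low=(low[0]=0,low[1]=0,low[2]=0,low[3]=1,low[4]=6,low[5]=0,low[6]=7,low[7]=?,low[8]=0); scc=(scc[0]=0,scc[1]=0,scc[2]=0,scc[3]=0,scc[4]=1,scc[5]=0,scc[6]=2,scc[7]=?,scc[8]=0)
step 9: low=(low[0]=0,low[1]=0,low[2]=0,low[3]=1,low[4]=6,low[5]=0,low[6]=7,low[7]=8,low[8]=0); scc=(scc[0]=0,scc[1]=0,scc[2]=0,scc[3]=0,scc[4]=1,scc[5]=0,scc[6]=2,scc[7]=3,scc[8]=0)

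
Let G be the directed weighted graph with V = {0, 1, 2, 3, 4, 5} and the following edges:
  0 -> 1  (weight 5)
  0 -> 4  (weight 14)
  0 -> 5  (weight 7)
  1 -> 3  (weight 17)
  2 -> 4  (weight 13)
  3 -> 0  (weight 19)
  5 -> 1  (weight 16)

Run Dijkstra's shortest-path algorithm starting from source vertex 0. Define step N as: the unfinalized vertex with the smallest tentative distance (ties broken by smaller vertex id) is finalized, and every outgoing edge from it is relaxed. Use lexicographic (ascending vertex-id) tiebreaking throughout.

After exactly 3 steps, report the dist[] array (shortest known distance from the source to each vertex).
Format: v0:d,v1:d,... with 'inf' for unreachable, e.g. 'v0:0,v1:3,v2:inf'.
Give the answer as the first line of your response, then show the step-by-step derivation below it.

v0:0,v1:5,v2:inf,v3:22,v4:14,v5:7

step 1: dist = v0:0,v1:5,v2:inf,v3:inf,v4:14,v5:7
step 2: dist = v0:0,v1:5,v2:inf,v3:22,v4:14,v5:7
step 3: dist = v0:0,v1:5,v2:inf,v3:22,v4:14,v5:7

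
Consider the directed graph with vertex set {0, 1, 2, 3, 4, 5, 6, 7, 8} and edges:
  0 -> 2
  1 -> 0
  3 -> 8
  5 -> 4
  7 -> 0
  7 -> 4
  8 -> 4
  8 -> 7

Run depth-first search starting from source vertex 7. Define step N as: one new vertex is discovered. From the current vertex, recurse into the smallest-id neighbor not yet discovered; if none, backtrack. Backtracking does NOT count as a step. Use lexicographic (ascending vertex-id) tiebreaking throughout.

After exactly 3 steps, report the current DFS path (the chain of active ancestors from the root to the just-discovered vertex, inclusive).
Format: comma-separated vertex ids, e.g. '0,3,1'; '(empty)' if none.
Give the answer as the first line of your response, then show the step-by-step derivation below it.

7,0,2

step 1: discover 7; path=7; order=7
step 2: discover 0; path=7>0; order=7,0
step 3: discover 2; path=7>0>2; order=7,0,2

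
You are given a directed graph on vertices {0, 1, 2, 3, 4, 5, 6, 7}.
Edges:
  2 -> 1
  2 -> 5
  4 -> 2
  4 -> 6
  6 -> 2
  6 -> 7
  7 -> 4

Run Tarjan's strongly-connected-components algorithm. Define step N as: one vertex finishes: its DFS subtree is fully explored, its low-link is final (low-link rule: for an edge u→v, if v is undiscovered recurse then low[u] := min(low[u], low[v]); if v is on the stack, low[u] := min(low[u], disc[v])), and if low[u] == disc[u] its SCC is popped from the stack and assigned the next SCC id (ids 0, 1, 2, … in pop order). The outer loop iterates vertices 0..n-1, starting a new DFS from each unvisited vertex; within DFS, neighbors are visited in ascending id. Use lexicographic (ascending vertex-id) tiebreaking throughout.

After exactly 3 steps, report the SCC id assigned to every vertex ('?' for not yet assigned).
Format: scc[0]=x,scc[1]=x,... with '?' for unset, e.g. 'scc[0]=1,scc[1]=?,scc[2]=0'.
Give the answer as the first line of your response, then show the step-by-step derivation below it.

scc[0]=0,scc[1]=1,scc[2]=?,scc[3]=?,scc[4]=?,scc[5]=2,scc[6]=?,scc[7]=?

step 1: low=(low[0]=0,low[1]=?,low[2]=?,low[3]=?,low[4]=?,low[5]=?,low[6]=?,low[7]=?); scc=(scc[0]=0,scc[1]=?,scc[2]=?,scc[3]=?,scc[4]=?,scc[5]=?,scc[6]=?,scc[7]=?)
step 2: low=(low[0]=0,low[1]=1,low[2]=?,low[3]=?,low[4]=?,low[5]=?,low[6]=?,low[7]=?); scc=(scc[0]=0,scc[1]=1,scc[2]=?,scc[3]=?,scc[4]=?,scc[5]=?,scc[6]=?,scc[7]=?)
step 3: low=(low[0]=0,low[1]=1,low[2]=2,low[3]=?,low[4]=?,low[5]=3,low[6]=?,low[7]=?); scc=(scc[0]=0,scc[1]=1,scc[2]=?,scc[3]=?,scc[4]=?,scc[5]=2,scc[6]=?,scc[7]=?)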